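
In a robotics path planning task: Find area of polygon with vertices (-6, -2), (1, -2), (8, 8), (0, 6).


Shoelace sum: ((-6)*(-2) - 1*(-2)) + (1*8 - 8*(-2)) + (8*6 - 0*8) + (0*(-2) - (-6)*6)
= 122
Area = |122|/2 = 61

61


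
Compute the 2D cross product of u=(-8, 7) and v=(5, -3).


u x v = u_x*v_y - u_y*v_x = (-8)*(-3) - 7*5
= 24 - 35 = -11

-11


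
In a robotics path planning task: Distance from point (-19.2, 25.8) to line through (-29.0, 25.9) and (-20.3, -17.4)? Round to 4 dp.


|cross product| = 423.47
|line direction| = sqrt(1950.58) = 44.1654
Distance = 423.47/sqrt(1950.58) = 9.5883

9.5883


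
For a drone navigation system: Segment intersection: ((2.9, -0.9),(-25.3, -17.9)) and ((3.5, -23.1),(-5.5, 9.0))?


Cross products: d1=-180.54, d2=877.68, d3=636.24, d4=-421.98
d1*d2 < 0 and d3*d4 < 0? yes

Yes, they intersect


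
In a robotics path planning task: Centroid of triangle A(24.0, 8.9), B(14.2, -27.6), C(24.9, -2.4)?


Centroid = ((x_A+x_B+x_C)/3, (y_A+y_B+y_C)/3)
= ((24+14.2+24.9)/3, (8.9+(-27.6)+(-2.4))/3)
= (21.0333, -7.0333)

(21.0333, -7.0333)


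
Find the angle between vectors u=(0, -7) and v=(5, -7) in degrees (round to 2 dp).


u.v = 49, |u| = sqrt(49) = 7, |v| = sqrt(74) = 8.6023
cos(theta) = u.v/(|u||v|) = 49/sqrt(3626) = 0.813733
theta = acos(0.813733) = 35.54 degrees

35.54 degrees


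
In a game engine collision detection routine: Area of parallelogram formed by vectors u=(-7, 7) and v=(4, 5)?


|u x v| = |(-7)*5 - 7*4|
= |(-35) - 28| = 63

63


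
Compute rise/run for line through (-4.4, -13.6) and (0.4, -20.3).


slope = (y2-y1)/(x2-x1) = ((-20.3)-(-13.6))/(0.4-(-4.4)) = (-6.7)/4.8 = -1.3958

-1.3958


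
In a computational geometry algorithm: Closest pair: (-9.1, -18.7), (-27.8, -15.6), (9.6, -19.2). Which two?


d(P0,P1) = 18.9552, d(P0,P2) = 18.7067, d(P1,P2) = 37.5729
Closest: P0 and P2

Closest pair: (-9.1, -18.7) and (9.6, -19.2), distance = 18.7067


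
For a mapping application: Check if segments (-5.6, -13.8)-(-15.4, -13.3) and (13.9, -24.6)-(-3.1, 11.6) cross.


Cross products: d1=522.3, d2=868.56, d3=96.09, d4=-250.17
d1*d2 < 0 and d3*d4 < 0? no

No, they don't intersect


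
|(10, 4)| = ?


|u| = sqrt(10^2 + 4^2) = sqrt(116) = 10.7703

10.7703


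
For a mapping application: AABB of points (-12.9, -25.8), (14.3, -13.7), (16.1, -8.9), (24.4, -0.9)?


x range: [-12.9, 24.4]
y range: [-25.8, -0.9]
Bounding box: (-12.9,-25.8) to (24.4,-0.9)

(-12.9,-25.8) to (24.4,-0.9)


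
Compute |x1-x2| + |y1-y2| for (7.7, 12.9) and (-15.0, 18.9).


|7.7-(-15)| + |12.9-18.9| = 22.7 + 6 = 28.7

28.7


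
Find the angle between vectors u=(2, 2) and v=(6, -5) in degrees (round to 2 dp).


u.v = 2, |u| = sqrt(8) = 2.8284, |v| = sqrt(61) = 7.8102
cos(theta) = u.v/(|u||v|) = 2/sqrt(488) = 0.090536
theta = acos(0.090536) = 84.81 degrees

84.81 degrees


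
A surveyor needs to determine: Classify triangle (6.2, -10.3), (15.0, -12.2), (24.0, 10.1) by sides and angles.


Side lengths squared: AB^2=81.05, BC^2=578.29, CA^2=733
Sorted: [81.05, 578.29, 733]
By sides: Scalene, By angles: Obtuse

Scalene, Obtuse


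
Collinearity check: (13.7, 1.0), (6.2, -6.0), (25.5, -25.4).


Cross product: (6.2-13.7)*((-25.4)-1) - ((-6)-1)*(25.5-13.7)
= 280.6

No, not collinear


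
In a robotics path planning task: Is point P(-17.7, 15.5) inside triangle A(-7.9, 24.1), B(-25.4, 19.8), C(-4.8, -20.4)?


Cross products: AB x AP = 108.36, BC x BP = 220.96, CA x CP = 462.76
All same sign? yes

Yes, inside


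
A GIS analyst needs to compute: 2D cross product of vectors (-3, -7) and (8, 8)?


u x v = u_x*v_y - u_y*v_x = (-3)*8 - (-7)*8
= (-24) - (-56) = 32

32


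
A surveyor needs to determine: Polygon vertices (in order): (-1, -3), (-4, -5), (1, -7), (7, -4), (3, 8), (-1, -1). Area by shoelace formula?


Shoelace sum: ((-1)*(-5) - (-4)*(-3)) + ((-4)*(-7) - 1*(-5)) + (1*(-4) - 7*(-7)) + (7*8 - 3*(-4)) + (3*(-1) - (-1)*8) + ((-1)*(-3) - (-1)*(-1))
= 146
Area = |146|/2 = 73

73


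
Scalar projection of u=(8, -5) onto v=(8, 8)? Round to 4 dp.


u.v = 24, |v| = sqrt(128) = 11.3137
Scalar projection = u.v / |v| = 24 / sqrt(128) = 2.1213

2.1213


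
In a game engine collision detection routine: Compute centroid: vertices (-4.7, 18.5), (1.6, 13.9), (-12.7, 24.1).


Centroid = ((x_A+x_B+x_C)/3, (y_A+y_B+y_C)/3)
= (((-4.7)+1.6+(-12.7))/3, (18.5+13.9+24.1)/3)
= (-5.2667, 18.8333)

(-5.2667, 18.8333)


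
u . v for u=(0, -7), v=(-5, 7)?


u . v = u_x*v_x + u_y*v_y = 0*(-5) + (-7)*7
= 0 + (-49) = -49

-49


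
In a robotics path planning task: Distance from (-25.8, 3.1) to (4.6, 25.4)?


dx=30.4, dy=22.3
d^2 = 30.4^2 + 22.3^2 = 1421.45
d = sqrt(1421.45) = 37.7021

37.7021


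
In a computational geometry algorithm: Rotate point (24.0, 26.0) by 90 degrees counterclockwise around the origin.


90° CCW: (x,y) -> (-y, x)
(24,26) -> (-26, 24)

(-26, 24)


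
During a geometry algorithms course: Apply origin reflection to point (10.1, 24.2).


Reflection over origin: (x,y) -> (-x,-y)
(10.1, 24.2) -> (-10.1, -24.2)

(-10.1, -24.2)


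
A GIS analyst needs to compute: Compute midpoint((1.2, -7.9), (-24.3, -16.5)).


M = ((1.2+(-24.3))/2, ((-7.9)+(-16.5))/2)
= (-11.55, -12.2)

(-11.55, -12.2)


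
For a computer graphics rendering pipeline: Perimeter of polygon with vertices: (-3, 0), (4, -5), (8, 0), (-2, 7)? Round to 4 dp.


Sides: (-3, 0)->(4, -5): sqrt(74) = 8.602325, (4, -5)->(8, 0): sqrt(41) = 6.403124, (8, 0)->(-2, 7): sqrt(149) = 12.206556, (-2, 7)->(-3, 0): sqrt(50) = 7.071068
Sum = 34.283073
Perimeter = 34.2831

34.2831


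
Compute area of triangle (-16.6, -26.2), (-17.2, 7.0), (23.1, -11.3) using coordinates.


Area = |x_A(y_B-y_C) + x_B(y_C-y_A) + x_C(y_A-y_B)|/2
= |(-303.78) + (-256.28) + (-766.92)|/2
= 1326.98/2 = 663.49

663.49


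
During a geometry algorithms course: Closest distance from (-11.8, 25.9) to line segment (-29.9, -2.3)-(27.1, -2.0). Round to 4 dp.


Project P onto AB: t = 0.3201 (clamped to [0,1])
Closest point on segment: (-11.6521, -2.204)
Distance: 28.1043

28.1043


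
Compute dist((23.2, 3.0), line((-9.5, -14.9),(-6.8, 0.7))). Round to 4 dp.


|cross product| = 461.79
|line direction| = sqrt(250.65) = 15.8319
Distance = 461.79/sqrt(250.65) = 29.1683

29.1683


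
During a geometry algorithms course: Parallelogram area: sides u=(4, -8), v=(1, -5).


|u x v| = |4*(-5) - (-8)*1|
= |(-20) - (-8)| = 12

12


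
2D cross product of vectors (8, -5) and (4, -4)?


u x v = u_x*v_y - u_y*v_x = 8*(-4) - (-5)*4
= (-32) - (-20) = -12

-12


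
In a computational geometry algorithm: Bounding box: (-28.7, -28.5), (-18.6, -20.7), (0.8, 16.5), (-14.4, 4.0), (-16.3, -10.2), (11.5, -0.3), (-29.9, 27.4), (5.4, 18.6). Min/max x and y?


x range: [-29.9, 11.5]
y range: [-28.5, 27.4]
Bounding box: (-29.9,-28.5) to (11.5,27.4)

(-29.9,-28.5) to (11.5,27.4)


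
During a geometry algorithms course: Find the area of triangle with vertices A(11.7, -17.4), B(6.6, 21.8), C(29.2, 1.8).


Area = |x_A(y_B-y_C) + x_B(y_C-y_A) + x_C(y_A-y_B)|/2
= |234 + 126.72 + (-1144.64)|/2
= 783.92/2 = 391.96

391.96


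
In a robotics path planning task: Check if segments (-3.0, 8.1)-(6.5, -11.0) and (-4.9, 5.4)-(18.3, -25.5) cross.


Cross products: d1=121.35, d2=-28.22, d3=-61.94, d4=87.63
d1*d2 < 0 and d3*d4 < 0? yes

Yes, they intersect


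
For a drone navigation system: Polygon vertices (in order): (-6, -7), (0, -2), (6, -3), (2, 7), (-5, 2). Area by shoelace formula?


Shoelace sum: ((-6)*(-2) - 0*(-7)) + (0*(-3) - 6*(-2)) + (6*7 - 2*(-3)) + (2*2 - (-5)*7) + ((-5)*(-7) - (-6)*2)
= 158
Area = |158|/2 = 79

79


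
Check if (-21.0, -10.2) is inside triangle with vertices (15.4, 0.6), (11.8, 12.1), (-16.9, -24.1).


Cross products: AB x AP = 457.48, BC x BP = -547.35, CA x CP = 550.24
All same sign? no

No, outside


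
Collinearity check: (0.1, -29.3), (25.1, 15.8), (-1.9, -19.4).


Cross product: (25.1-0.1)*((-19.4)-(-29.3)) - (15.8-(-29.3))*((-1.9)-0.1)
= 337.7

No, not collinear


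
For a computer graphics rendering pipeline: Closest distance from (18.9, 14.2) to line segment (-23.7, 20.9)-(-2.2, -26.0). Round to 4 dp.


Project P onto AB: t = 0.4621 (clamped to [0,1])
Closest point on segment: (-13.7642, -0.774)
Distance: 35.9328

35.9328


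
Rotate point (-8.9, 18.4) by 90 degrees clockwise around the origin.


90° CW: (x,y) -> (y, -x)
(-8.9,18.4) -> (18.4, 8.9)

(18.4, 8.9)


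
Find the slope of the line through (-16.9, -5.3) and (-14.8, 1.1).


slope = (y2-y1)/(x2-x1) = (1.1-(-5.3))/((-14.8)-(-16.9)) = 6.4/2.1 = 3.0476

3.0476


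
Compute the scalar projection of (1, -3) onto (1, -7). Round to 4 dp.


u.v = 22, |v| = sqrt(50) = 7.0711
Scalar projection = u.v / |v| = 22 / sqrt(50) = 3.1113

3.1113


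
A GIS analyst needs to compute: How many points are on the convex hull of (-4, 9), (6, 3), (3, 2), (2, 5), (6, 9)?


Convex hull vertices (CCW): (-4, 9), (3, 2), (6, 3), (6, 9)
Count = 4

4


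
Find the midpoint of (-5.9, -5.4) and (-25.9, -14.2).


M = (((-5.9)+(-25.9))/2, ((-5.4)+(-14.2))/2)
= (-15.9, -9.8)

(-15.9, -9.8)


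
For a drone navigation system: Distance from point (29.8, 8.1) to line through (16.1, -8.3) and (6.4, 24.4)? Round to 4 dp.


|cross product| = 607.07
|line direction| = sqrt(1163.38) = 34.1084
Distance = 607.07/sqrt(1163.38) = 17.7983

17.7983


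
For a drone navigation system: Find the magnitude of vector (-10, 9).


|u| = sqrt((-10)^2 + 9^2) = sqrt(181) = 13.4536

13.4536


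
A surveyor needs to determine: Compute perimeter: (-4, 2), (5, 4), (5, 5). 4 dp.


Sides: (-4, 2)->(5, 4): sqrt(85) = 9.219544, (5, 4)->(5, 5): sqrt(1) = 1, (5, 5)->(-4, 2): sqrt(90) = 9.486833
Sum = 19.706377
Perimeter = 19.7064

19.7064


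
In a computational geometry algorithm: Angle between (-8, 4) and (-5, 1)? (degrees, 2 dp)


u.v = 44, |u| = sqrt(80) = 8.9443, |v| = sqrt(26) = 5.099
cos(theta) = u.v/(|u||v|) = 44/sqrt(2080) = 0.964764
theta = acos(0.964764) = 15.26 degrees

15.26 degrees


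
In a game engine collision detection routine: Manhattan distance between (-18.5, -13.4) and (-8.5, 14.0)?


|(-18.5)-(-8.5)| + |(-13.4)-14| = 10 + 27.4 = 37.4

37.4


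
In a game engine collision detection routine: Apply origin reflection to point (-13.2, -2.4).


Reflection over origin: (x,y) -> (-x,-y)
(-13.2, -2.4) -> (13.2, 2.4)

(13.2, 2.4)


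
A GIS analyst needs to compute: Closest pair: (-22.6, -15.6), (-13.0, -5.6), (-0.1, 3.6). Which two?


d(P0,P1) = 13.8622, d(P0,P2) = 29.5785, d(P1,P2) = 15.8446
Closest: P0 and P1

Closest pair: (-22.6, -15.6) and (-13.0, -5.6), distance = 13.8622


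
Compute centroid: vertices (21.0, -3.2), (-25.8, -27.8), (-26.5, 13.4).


Centroid = ((x_A+x_B+x_C)/3, (y_A+y_B+y_C)/3)
= ((21+(-25.8)+(-26.5))/3, ((-3.2)+(-27.8)+13.4)/3)
= (-10.4333, -5.8667)

(-10.4333, -5.8667)


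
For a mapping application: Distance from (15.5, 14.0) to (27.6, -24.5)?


dx=12.1, dy=-38.5
d^2 = 12.1^2 + (-38.5)^2 = 1628.66
d = sqrt(1628.66) = 40.3567

40.3567


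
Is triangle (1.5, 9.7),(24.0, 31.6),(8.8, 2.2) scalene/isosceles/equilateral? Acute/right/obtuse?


Side lengths squared: AB^2=985.86, BC^2=1095.4, CA^2=109.54
Sorted: [109.54, 985.86, 1095.4]
By sides: Scalene, By angles: Right

Scalene, Right


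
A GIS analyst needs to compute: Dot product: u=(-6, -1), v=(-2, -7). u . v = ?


u . v = u_x*v_x + u_y*v_y = (-6)*(-2) + (-1)*(-7)
= 12 + 7 = 19

19


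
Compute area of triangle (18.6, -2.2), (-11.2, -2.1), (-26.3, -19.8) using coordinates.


Area = |x_A(y_B-y_C) + x_B(y_C-y_A) + x_C(y_A-y_B)|/2
= |329.22 + 197.12 + 2.63|/2
= 528.97/2 = 264.485

264.485


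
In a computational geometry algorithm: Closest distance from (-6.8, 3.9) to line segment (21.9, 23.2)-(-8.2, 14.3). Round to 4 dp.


Project P onto AB: t = 1 (clamped to [0,1])
Closest point on segment: (-8.2, 14.3)
Distance: 10.4938

10.4938


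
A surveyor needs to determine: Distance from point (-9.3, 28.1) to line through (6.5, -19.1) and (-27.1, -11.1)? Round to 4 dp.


|cross product| = 1459.52
|line direction| = sqrt(1192.96) = 34.5393
Distance = 1459.52/sqrt(1192.96) = 42.2568

42.2568


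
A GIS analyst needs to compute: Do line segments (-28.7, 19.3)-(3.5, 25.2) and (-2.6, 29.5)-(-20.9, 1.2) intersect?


Cross products: d1=-551.97, d2=251.32, d3=174.45, d4=-628.84
d1*d2 < 0 and d3*d4 < 0? yes

Yes, they intersect


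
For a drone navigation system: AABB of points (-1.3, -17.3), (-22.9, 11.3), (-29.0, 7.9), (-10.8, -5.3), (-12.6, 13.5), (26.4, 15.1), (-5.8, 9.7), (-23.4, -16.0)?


x range: [-29, 26.4]
y range: [-17.3, 15.1]
Bounding box: (-29,-17.3) to (26.4,15.1)

(-29,-17.3) to (26.4,15.1)


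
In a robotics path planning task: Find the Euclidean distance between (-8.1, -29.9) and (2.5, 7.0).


dx=10.6, dy=36.9
d^2 = 10.6^2 + 36.9^2 = 1473.97
d = sqrt(1473.97) = 38.3923

38.3923


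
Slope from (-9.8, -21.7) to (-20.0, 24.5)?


slope = (y2-y1)/(x2-x1) = (24.5-(-21.7))/((-20)-(-9.8)) = 46.2/(-10.2) = -4.5294

-4.5294


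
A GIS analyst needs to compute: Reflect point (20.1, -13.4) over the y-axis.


Reflection over y-axis: (x,y) -> (-x,y)
(20.1, -13.4) -> (-20.1, -13.4)

(-20.1, -13.4)


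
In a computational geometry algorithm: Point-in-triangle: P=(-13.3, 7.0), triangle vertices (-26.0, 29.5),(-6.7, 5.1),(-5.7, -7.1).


Cross products: AB x AP = -124.37, BC x BP = -78.62, CA x CP = -8.07
All same sign? yes

Yes, inside


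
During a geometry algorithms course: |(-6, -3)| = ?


|u| = sqrt((-6)^2 + (-3)^2) = sqrt(45) = 6.7082

6.7082


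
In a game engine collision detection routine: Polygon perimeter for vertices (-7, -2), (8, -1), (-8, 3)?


Sides: (-7, -2)->(8, -1): sqrt(226) = 15.033296, (8, -1)->(-8, 3): sqrt(272) = 16.492423, (-8, 3)->(-7, -2): sqrt(26) = 5.09902
Sum = 36.624739
Perimeter = 36.6247

36.6247


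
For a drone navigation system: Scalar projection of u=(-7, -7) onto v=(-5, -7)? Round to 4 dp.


u.v = 84, |v| = sqrt(74) = 8.6023
Scalar projection = u.v / |v| = 84 / sqrt(74) = 9.7648

9.7648


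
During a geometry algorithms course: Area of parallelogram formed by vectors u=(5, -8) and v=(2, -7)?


|u x v| = |5*(-7) - (-8)*2|
= |(-35) - (-16)| = 19

19


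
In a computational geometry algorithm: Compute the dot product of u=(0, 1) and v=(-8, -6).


u . v = u_x*v_x + u_y*v_y = 0*(-8) + 1*(-6)
= 0 + (-6) = -6

-6


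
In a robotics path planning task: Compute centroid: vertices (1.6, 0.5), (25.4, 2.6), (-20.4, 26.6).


Centroid = ((x_A+x_B+x_C)/3, (y_A+y_B+y_C)/3)
= ((1.6+25.4+(-20.4))/3, (0.5+2.6+26.6)/3)
= (2.2, 9.9)

(2.2, 9.9)


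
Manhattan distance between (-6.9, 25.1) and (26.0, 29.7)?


|(-6.9)-26| + |25.1-29.7| = 32.9 + 4.6 = 37.5

37.5


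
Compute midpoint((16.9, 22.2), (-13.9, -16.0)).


M = ((16.9+(-13.9))/2, (22.2+(-16))/2)
= (1.5, 3.1)

(1.5, 3.1)


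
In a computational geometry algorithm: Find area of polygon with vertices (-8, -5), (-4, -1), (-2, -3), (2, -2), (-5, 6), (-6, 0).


Shoelace sum: ((-8)*(-1) - (-4)*(-5)) + ((-4)*(-3) - (-2)*(-1)) + ((-2)*(-2) - 2*(-3)) + (2*6 - (-5)*(-2)) + ((-5)*0 - (-6)*6) + ((-6)*(-5) - (-8)*0)
= 76
Area = |76|/2 = 38

38


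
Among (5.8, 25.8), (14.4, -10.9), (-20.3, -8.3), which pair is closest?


d(P0,P1) = 37.6942, d(P0,P2) = 42.9421, d(P1,P2) = 34.7973
Closest: P1 and P2

Closest pair: (14.4, -10.9) and (-20.3, -8.3), distance = 34.7973


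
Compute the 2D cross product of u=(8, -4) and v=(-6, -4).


u x v = u_x*v_y - u_y*v_x = 8*(-4) - (-4)*(-6)
= (-32) - 24 = -56

-56


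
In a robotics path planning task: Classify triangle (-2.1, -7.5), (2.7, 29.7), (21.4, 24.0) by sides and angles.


Side lengths squared: AB^2=1406.88, BC^2=382.18, CA^2=1544.5
Sorted: [382.18, 1406.88, 1544.5]
By sides: Scalene, By angles: Acute

Scalene, Acute


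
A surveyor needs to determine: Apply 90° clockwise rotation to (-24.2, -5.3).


90° CW: (x,y) -> (y, -x)
(-24.2,-5.3) -> (-5.3, 24.2)

(-5.3, 24.2)


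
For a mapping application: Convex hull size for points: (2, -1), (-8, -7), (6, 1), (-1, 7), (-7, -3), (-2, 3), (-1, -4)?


Convex hull vertices (CCW): (-8, -7), (-1, -4), (6, 1), (-1, 7), (-7, -3)
Count = 5

5


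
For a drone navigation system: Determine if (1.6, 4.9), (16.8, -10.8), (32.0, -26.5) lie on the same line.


Cross product: (16.8-1.6)*((-26.5)-4.9) - ((-10.8)-4.9)*(32-1.6)
= 0

Yes, collinear


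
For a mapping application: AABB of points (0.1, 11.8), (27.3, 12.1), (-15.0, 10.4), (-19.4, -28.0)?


x range: [-19.4, 27.3]
y range: [-28, 12.1]
Bounding box: (-19.4,-28) to (27.3,12.1)

(-19.4,-28) to (27.3,12.1)


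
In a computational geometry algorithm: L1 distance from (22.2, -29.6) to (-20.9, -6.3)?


|22.2-(-20.9)| + |(-29.6)-(-6.3)| = 43.1 + 23.3 = 66.4

66.4


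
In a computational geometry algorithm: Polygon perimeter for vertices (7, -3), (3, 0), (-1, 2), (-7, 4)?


Sides: (7, -3)->(3, 0): sqrt(25) = 5, (3, 0)->(-1, 2): sqrt(20) = 4.472136, (-1, 2)->(-7, 4): sqrt(40) = 6.324555, (-7, 4)->(7, -3): sqrt(245) = 15.652476
Sum = 31.449167
Perimeter = 31.4492

31.4492


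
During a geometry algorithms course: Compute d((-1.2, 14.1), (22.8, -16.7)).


dx=24, dy=-30.8
d^2 = 24^2 + (-30.8)^2 = 1524.64
d = sqrt(1524.64) = 39.0466

39.0466


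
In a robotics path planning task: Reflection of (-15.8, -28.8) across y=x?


Reflection over y=x: (x,y) -> (y,x)
(-15.8, -28.8) -> (-28.8, -15.8)

(-28.8, -15.8)


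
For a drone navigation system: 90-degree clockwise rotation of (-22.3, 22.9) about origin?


90° CW: (x,y) -> (y, -x)
(-22.3,22.9) -> (22.9, 22.3)

(22.9, 22.3)


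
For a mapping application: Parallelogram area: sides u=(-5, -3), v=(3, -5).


|u x v| = |(-5)*(-5) - (-3)*3|
= |25 - (-9)| = 34

34


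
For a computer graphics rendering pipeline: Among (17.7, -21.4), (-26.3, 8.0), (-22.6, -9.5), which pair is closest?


d(P0,P1) = 52.9184, d(P0,P2) = 42.0202, d(P1,P2) = 17.8869
Closest: P1 and P2

Closest pair: (-26.3, 8.0) and (-22.6, -9.5), distance = 17.8869


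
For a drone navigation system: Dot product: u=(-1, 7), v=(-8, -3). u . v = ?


u . v = u_x*v_x + u_y*v_y = (-1)*(-8) + 7*(-3)
= 8 + (-21) = -13

-13


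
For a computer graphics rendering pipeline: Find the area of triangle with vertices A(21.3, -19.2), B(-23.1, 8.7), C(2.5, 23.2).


Area = |x_A(y_B-y_C) + x_B(y_C-y_A) + x_C(y_A-y_B)|/2
= |(-308.85) + (-979.44) + (-69.75)|/2
= 1358.04/2 = 679.02

679.02


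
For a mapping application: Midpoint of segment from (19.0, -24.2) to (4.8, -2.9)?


M = ((19+4.8)/2, ((-24.2)+(-2.9))/2)
= (11.9, -13.55)

(11.9, -13.55)


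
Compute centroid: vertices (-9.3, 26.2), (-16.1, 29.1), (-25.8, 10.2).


Centroid = ((x_A+x_B+x_C)/3, (y_A+y_B+y_C)/3)
= (((-9.3)+(-16.1)+(-25.8))/3, (26.2+29.1+10.2)/3)
= (-17.0667, 21.8333)

(-17.0667, 21.8333)


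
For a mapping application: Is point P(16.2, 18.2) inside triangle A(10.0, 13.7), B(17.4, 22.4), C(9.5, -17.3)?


Cross products: AB x AP = -20.64, BC x BP = -14.46, CA x CP = -189.95
All same sign? yes

Yes, inside


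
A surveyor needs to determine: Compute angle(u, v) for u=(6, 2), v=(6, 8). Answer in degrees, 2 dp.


u.v = 52, |u| = sqrt(40) = 6.3246, |v| = sqrt(100) = 10
cos(theta) = u.v/(|u||v|) = 52/sqrt(4000) = 0.822192
theta = acos(0.822192) = 34.7 degrees

34.7 degrees


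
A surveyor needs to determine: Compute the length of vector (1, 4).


|u| = sqrt(1^2 + 4^2) = sqrt(17) = 4.1231

4.1231


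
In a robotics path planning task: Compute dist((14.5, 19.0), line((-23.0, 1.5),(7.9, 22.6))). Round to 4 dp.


|cross product| = 250.5
|line direction| = sqrt(1400.02) = 37.4168
Distance = 250.5/sqrt(1400.02) = 6.6948

6.6948


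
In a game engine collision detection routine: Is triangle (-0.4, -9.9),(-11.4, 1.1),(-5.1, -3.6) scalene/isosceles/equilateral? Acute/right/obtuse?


Side lengths squared: AB^2=242, BC^2=61.78, CA^2=61.78
Sorted: [61.78, 61.78, 242]
By sides: Isosceles, By angles: Obtuse

Isosceles, Obtuse


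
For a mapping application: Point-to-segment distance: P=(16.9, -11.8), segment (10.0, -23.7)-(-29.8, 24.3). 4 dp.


Project P onto AB: t = 0.0763 (clamped to [0,1])
Closest point on segment: (6.9641, -20.0386)
Distance: 12.9072

12.9072


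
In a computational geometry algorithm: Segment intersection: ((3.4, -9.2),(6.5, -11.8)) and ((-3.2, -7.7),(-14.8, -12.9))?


Cross products: d1=51.72, d2=98, d3=-12.51, d4=-58.79
d1*d2 < 0 and d3*d4 < 0? no

No, they don't intersect


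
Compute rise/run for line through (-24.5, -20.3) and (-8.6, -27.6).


slope = (y2-y1)/(x2-x1) = ((-27.6)-(-20.3))/((-8.6)-(-24.5)) = (-7.3)/15.9 = -0.4591

-0.4591


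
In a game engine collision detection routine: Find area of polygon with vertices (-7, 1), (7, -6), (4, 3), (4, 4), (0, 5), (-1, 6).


Shoelace sum: ((-7)*(-6) - 7*1) + (7*3 - 4*(-6)) + (4*4 - 4*3) + (4*5 - 0*4) + (0*6 - (-1)*5) + ((-1)*1 - (-7)*6)
= 150
Area = |150|/2 = 75

75


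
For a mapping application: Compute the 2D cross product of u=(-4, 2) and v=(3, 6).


u x v = u_x*v_y - u_y*v_x = (-4)*6 - 2*3
= (-24) - 6 = -30

-30


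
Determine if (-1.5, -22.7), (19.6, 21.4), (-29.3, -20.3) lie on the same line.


Cross product: (19.6-(-1.5))*((-20.3)-(-22.7)) - (21.4-(-22.7))*((-29.3)-(-1.5))
= 1276.62

No, not collinear


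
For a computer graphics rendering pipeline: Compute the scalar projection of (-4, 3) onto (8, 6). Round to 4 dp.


u.v = -14, |v| = sqrt(100) = 10
Scalar projection = u.v / |v| = -14 / sqrt(100) = -1.4

-1.4


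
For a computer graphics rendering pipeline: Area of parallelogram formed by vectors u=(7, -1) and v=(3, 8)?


|u x v| = |7*8 - (-1)*3|
= |56 - (-3)| = 59

59


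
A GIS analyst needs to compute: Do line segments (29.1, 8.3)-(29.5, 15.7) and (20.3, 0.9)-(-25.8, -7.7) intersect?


Cross products: d1=-265.46, d2=-603.16, d3=62.16, d4=399.86
d1*d2 < 0 and d3*d4 < 0? no

No, they don't intersect


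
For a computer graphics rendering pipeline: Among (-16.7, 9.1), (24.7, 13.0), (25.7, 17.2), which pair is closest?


d(P0,P1) = 41.5833, d(P0,P2) = 43.1668, d(P1,P2) = 4.3174
Closest: P1 and P2

Closest pair: (24.7, 13.0) and (25.7, 17.2), distance = 4.3174


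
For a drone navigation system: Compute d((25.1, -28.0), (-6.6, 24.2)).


dx=-31.7, dy=52.2
d^2 = (-31.7)^2 + 52.2^2 = 3729.73
d = sqrt(3729.73) = 61.0715

61.0715


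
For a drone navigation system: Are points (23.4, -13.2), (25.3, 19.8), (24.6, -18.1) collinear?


Cross product: (25.3-23.4)*((-18.1)-(-13.2)) - (19.8-(-13.2))*(24.6-23.4)
= -48.91

No, not collinear


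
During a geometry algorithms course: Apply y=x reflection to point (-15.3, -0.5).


Reflection over y=x: (x,y) -> (y,x)
(-15.3, -0.5) -> (-0.5, -15.3)

(-0.5, -15.3)


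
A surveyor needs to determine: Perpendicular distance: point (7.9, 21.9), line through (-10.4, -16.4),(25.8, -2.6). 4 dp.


|cross product| = 1133.92
|line direction| = sqrt(1500.88) = 38.7412
Distance = 1133.92/sqrt(1500.88) = 29.2691

29.2691


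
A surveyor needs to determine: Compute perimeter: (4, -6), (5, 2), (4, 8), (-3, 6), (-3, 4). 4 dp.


Sides: (4, -6)->(5, 2): sqrt(65) = 8.062258, (5, 2)->(4, 8): sqrt(37) = 6.082763, (4, 8)->(-3, 6): sqrt(53) = 7.28011, (-3, 6)->(-3, 4): sqrt(4) = 2, (-3, 4)->(4, -6): sqrt(149) = 12.206556
Sum = 35.631687
Perimeter = 35.6317

35.6317


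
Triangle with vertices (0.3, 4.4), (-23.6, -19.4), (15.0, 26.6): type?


Side lengths squared: AB^2=1137.65, BC^2=3605.96, CA^2=708.93
Sorted: [708.93, 1137.65, 3605.96]
By sides: Scalene, By angles: Obtuse

Scalene, Obtuse


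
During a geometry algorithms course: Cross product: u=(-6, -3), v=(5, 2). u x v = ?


u x v = u_x*v_y - u_y*v_x = (-6)*2 - (-3)*5
= (-12) - (-15) = 3

3


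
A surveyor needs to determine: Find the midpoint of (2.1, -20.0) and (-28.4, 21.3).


M = ((2.1+(-28.4))/2, ((-20)+21.3)/2)
= (-13.15, 0.65)

(-13.15, 0.65)


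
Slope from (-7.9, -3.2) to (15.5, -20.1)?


slope = (y2-y1)/(x2-x1) = ((-20.1)-(-3.2))/(15.5-(-7.9)) = (-16.9)/23.4 = -0.7222

-0.7222


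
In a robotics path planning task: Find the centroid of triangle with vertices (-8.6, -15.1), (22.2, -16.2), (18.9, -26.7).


Centroid = ((x_A+x_B+x_C)/3, (y_A+y_B+y_C)/3)
= (((-8.6)+22.2+18.9)/3, ((-15.1)+(-16.2)+(-26.7))/3)
= (10.8333, -19.3333)

(10.8333, -19.3333)


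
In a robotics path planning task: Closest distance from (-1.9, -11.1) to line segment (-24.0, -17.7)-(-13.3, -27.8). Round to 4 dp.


Project P onto AB: t = 0.7843 (clamped to [0,1])
Closest point on segment: (-15.6075, -25.6219)
Distance: 19.9695

19.9695


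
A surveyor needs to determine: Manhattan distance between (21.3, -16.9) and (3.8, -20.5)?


|21.3-3.8| + |(-16.9)-(-20.5)| = 17.5 + 3.6 = 21.1

21.1


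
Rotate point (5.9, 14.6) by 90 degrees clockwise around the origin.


90° CW: (x,y) -> (y, -x)
(5.9,14.6) -> (14.6, -5.9)

(14.6, -5.9)


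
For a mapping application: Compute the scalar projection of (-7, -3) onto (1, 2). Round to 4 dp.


u.v = -13, |v| = sqrt(5) = 2.2361
Scalar projection = u.v / |v| = -13 / sqrt(5) = -5.8138

-5.8138


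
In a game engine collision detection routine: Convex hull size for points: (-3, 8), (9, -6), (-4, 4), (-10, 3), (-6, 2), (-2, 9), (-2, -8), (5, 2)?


Convex hull vertices (CCW): (-10, 3), (-2, -8), (9, -6), (5, 2), (-2, 9)
Count = 5

5


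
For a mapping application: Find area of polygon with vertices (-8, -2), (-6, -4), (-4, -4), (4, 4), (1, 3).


Shoelace sum: ((-8)*(-4) - (-6)*(-2)) + ((-6)*(-4) - (-4)*(-4)) + ((-4)*4 - 4*(-4)) + (4*3 - 1*4) + (1*(-2) - (-8)*3)
= 58
Area = |58|/2 = 29

29


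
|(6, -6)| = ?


|u| = sqrt(6^2 + (-6)^2) = sqrt(72) = 8.4853

8.4853


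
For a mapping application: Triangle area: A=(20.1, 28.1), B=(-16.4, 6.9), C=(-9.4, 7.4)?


Area = |x_A(y_B-y_C) + x_B(y_C-y_A) + x_C(y_A-y_B)|/2
= |(-10.05) + 339.48 + (-199.28)|/2
= 130.15/2 = 65.075

65.075


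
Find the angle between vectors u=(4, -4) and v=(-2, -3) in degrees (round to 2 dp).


u.v = 4, |u| = sqrt(32) = 5.6569, |v| = sqrt(13) = 3.6056
cos(theta) = u.v/(|u||v|) = 4/sqrt(416) = 0.196116
theta = acos(0.196116) = 78.69 degrees

78.69 degrees


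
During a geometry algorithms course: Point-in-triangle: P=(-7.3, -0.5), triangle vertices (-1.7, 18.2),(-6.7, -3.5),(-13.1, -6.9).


Cross products: AB x AP = -28.02, BC x BP = -21.24, CA x CP = -72.62
All same sign? yes

Yes, inside


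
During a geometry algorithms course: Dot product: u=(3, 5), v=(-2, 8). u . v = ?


u . v = u_x*v_x + u_y*v_y = 3*(-2) + 5*8
= (-6) + 40 = 34

34


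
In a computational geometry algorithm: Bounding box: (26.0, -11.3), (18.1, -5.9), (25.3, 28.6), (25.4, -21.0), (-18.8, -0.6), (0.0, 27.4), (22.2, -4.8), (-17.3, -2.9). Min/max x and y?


x range: [-18.8, 26]
y range: [-21, 28.6]
Bounding box: (-18.8,-21) to (26,28.6)

(-18.8,-21) to (26,28.6)


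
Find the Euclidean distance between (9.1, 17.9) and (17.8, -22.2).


dx=8.7, dy=-40.1
d^2 = 8.7^2 + (-40.1)^2 = 1683.7
d = sqrt(1683.7) = 41.0329

41.0329


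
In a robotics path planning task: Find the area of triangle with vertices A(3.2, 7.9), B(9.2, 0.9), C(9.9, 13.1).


Area = |x_A(y_B-y_C) + x_B(y_C-y_A) + x_C(y_A-y_B)|/2
= |(-39.04) + 47.84 + 69.3|/2
= 78.1/2 = 39.05

39.05


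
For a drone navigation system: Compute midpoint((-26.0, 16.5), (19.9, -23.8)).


M = (((-26)+19.9)/2, (16.5+(-23.8))/2)
= (-3.05, -3.65)

(-3.05, -3.65)


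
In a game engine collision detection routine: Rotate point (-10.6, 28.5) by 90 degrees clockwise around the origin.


90° CW: (x,y) -> (y, -x)
(-10.6,28.5) -> (28.5, 10.6)

(28.5, 10.6)


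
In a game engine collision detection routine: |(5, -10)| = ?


|u| = sqrt(5^2 + (-10)^2) = sqrt(125) = 11.1803

11.1803


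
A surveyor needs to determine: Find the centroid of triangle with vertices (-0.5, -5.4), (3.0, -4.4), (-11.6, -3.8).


Centroid = ((x_A+x_B+x_C)/3, (y_A+y_B+y_C)/3)
= (((-0.5)+3+(-11.6))/3, ((-5.4)+(-4.4)+(-3.8))/3)
= (-3.0333, -4.5333)

(-3.0333, -4.5333)


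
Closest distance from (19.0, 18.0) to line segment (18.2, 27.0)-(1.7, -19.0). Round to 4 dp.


Project P onto AB: t = 0.1678 (clamped to [0,1])
Closest point on segment: (15.4309, 19.2802)
Distance: 3.7917

3.7917


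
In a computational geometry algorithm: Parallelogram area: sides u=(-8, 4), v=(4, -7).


|u x v| = |(-8)*(-7) - 4*4|
= |56 - 16| = 40

40


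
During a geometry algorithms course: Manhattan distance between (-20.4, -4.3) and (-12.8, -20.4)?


|(-20.4)-(-12.8)| + |(-4.3)-(-20.4)| = 7.6 + 16.1 = 23.7

23.7


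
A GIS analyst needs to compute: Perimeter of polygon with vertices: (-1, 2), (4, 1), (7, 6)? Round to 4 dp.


Sides: (-1, 2)->(4, 1): sqrt(26) = 5.09902, (4, 1)->(7, 6): sqrt(34) = 5.830952, (7, 6)->(-1, 2): sqrt(80) = 8.944272
Sum = 19.874244
Perimeter = 19.8742

19.8742


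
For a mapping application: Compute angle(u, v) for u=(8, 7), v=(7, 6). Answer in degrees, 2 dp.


u.v = 98, |u| = sqrt(113) = 10.6301, |v| = sqrt(85) = 9.2195
cos(theta) = u.v/(|u||v|) = 98/sqrt(9605) = 0.999948
theta = acos(0.999948) = 0.58 degrees

0.58 degrees


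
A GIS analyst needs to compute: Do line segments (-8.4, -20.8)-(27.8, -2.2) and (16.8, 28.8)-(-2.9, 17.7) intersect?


Cross products: d1=697.4, d2=732.8, d3=1326.8, d4=1291.4
d1*d2 < 0 and d3*d4 < 0? no

No, they don't intersect


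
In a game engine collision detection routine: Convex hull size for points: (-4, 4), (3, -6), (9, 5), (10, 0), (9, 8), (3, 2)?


Convex hull vertices (CCW): (-4, 4), (3, -6), (10, 0), (9, 8)
Count = 4

4


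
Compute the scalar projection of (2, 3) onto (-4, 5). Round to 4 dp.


u.v = 7, |v| = sqrt(41) = 6.4031
Scalar projection = u.v / |v| = 7 / sqrt(41) = 1.0932

1.0932


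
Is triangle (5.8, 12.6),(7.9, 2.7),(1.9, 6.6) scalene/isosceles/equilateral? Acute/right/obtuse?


Side lengths squared: AB^2=102.42, BC^2=51.21, CA^2=51.21
Sorted: [51.21, 51.21, 102.42]
By sides: Isosceles, By angles: Right

Isosceles, Right


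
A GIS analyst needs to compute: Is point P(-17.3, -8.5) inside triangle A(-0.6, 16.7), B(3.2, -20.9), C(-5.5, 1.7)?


Cross products: AB x AP = -723.68, BC x BP = 355.42, CA x CP = 127.02
All same sign? no

No, outside


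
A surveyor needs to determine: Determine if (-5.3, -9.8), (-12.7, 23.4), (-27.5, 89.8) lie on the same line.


Cross product: ((-12.7)-(-5.3))*(89.8-(-9.8)) - (23.4-(-9.8))*((-27.5)-(-5.3))
= 0

Yes, collinear


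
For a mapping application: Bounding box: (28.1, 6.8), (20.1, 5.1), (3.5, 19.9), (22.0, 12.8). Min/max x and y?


x range: [3.5, 28.1]
y range: [5.1, 19.9]
Bounding box: (3.5,5.1) to (28.1,19.9)

(3.5,5.1) to (28.1,19.9)


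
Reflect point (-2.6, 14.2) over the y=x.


Reflection over y=x: (x,y) -> (y,x)
(-2.6, 14.2) -> (14.2, -2.6)

(14.2, -2.6)


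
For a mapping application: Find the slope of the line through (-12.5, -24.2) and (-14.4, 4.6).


slope = (y2-y1)/(x2-x1) = (4.6-(-24.2))/((-14.4)-(-12.5)) = 28.8/(-1.9) = -15.1579

-15.1579


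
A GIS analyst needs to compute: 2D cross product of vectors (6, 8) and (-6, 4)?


u x v = u_x*v_y - u_y*v_x = 6*4 - 8*(-6)
= 24 - (-48) = 72

72


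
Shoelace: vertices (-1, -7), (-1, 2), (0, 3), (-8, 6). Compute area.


Shoelace sum: ((-1)*2 - (-1)*(-7)) + ((-1)*3 - 0*2) + (0*6 - (-8)*3) + ((-8)*(-7) - (-1)*6)
= 74
Area = |74|/2 = 37

37


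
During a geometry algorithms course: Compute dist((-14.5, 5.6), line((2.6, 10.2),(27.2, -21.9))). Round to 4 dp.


|cross product| = 662.07
|line direction| = sqrt(1635.57) = 40.4422
Distance = 662.07/sqrt(1635.57) = 16.3708

16.3708


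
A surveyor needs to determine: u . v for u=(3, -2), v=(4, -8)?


u . v = u_x*v_x + u_y*v_y = 3*4 + (-2)*(-8)
= 12 + 16 = 28

28


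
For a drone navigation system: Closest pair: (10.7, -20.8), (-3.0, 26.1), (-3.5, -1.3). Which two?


d(P0,P1) = 48.86, d(P0,P2) = 24.1224, d(P1,P2) = 27.4046
Closest: P0 and P2

Closest pair: (10.7, -20.8) and (-3.5, -1.3), distance = 24.1224


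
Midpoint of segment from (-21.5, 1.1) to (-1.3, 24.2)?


M = (((-21.5)+(-1.3))/2, (1.1+24.2)/2)
= (-11.4, 12.65)

(-11.4, 12.65)


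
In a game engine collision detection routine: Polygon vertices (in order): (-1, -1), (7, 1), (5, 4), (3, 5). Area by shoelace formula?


Shoelace sum: ((-1)*1 - 7*(-1)) + (7*4 - 5*1) + (5*5 - 3*4) + (3*(-1) - (-1)*5)
= 44
Area = |44|/2 = 22

22


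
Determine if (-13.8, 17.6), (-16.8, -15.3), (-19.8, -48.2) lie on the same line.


Cross product: ((-16.8)-(-13.8))*((-48.2)-17.6) - ((-15.3)-17.6)*((-19.8)-(-13.8))
= 0

Yes, collinear


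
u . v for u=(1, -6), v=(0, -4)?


u . v = u_x*v_x + u_y*v_y = 1*0 + (-6)*(-4)
= 0 + 24 = 24

24


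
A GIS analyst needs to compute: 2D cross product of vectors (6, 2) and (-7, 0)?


u x v = u_x*v_y - u_y*v_x = 6*0 - 2*(-7)
= 0 - (-14) = 14

14


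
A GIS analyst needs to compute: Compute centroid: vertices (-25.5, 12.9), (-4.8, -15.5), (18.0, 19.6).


Centroid = ((x_A+x_B+x_C)/3, (y_A+y_B+y_C)/3)
= (((-25.5)+(-4.8)+18)/3, (12.9+(-15.5)+19.6)/3)
= (-4.1, 5.6667)

(-4.1, 5.6667)


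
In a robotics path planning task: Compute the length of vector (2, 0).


|u| = sqrt(2^2 + 0^2) = sqrt(4) = 2

2


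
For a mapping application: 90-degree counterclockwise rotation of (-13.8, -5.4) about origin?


90° CCW: (x,y) -> (-y, x)
(-13.8,-5.4) -> (5.4, -13.8)

(5.4, -13.8)


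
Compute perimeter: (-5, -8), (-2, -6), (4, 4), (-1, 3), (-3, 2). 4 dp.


Sides: (-5, -8)->(-2, -6): sqrt(13) = 3.605551, (-2, -6)->(4, 4): sqrt(136) = 11.661904, (4, 4)->(-1, 3): sqrt(26) = 5.09902, (-1, 3)->(-3, 2): sqrt(5) = 2.236068, (-3, 2)->(-5, -8): sqrt(104) = 10.198039
Sum = 32.800582
Perimeter = 32.8006

32.8006


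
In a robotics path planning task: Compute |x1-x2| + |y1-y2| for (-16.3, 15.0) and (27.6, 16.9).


|(-16.3)-27.6| + |15-16.9| = 43.9 + 1.9 = 45.8

45.8


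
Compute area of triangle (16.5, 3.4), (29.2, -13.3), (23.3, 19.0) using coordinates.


Area = |x_A(y_B-y_C) + x_B(y_C-y_A) + x_C(y_A-y_B)|/2
= |(-532.95) + 455.52 + 389.11|/2
= 311.68/2 = 155.84

155.84


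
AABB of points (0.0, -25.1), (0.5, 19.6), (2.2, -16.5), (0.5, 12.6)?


x range: [0, 2.2]
y range: [-25.1, 19.6]
Bounding box: (0,-25.1) to (2.2,19.6)

(0,-25.1) to (2.2,19.6)


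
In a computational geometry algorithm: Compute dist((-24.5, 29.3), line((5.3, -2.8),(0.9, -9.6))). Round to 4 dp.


|cross product| = 343.88
|line direction| = sqrt(65.6) = 8.0994
Distance = 343.88/sqrt(65.6) = 42.4576

42.4576


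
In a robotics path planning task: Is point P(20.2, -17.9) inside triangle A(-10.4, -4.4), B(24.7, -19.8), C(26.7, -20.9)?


Cross products: AB x AP = -2.61, BC x BP = -1.15, CA x CP = -4.05
All same sign? yes

Yes, inside


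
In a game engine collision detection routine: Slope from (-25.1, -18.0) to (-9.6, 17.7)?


slope = (y2-y1)/(x2-x1) = (17.7-(-18))/((-9.6)-(-25.1)) = 35.7/15.5 = 2.3032

2.3032


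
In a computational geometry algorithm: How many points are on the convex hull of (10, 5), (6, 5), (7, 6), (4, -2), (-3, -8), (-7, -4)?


Convex hull vertices (CCW): (-7, -4), (-3, -8), (4, -2), (10, 5), (7, 6)
Count = 5

5


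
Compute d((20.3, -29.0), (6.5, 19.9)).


dx=-13.8, dy=48.9
d^2 = (-13.8)^2 + 48.9^2 = 2581.65
d = sqrt(2581.65) = 50.8099

50.8099


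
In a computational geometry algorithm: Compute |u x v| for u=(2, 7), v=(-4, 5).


|u x v| = |2*5 - 7*(-4)|
= |10 - (-28)| = 38

38


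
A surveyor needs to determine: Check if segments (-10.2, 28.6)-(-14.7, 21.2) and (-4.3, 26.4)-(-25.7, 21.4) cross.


Cross products: d1=-76.58, d2=59.28, d3=53.56, d4=-82.3
d1*d2 < 0 and d3*d4 < 0? yes

Yes, they intersect


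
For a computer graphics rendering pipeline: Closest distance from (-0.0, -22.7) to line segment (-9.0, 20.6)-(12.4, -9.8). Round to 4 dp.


Project P onto AB: t = 1 (clamped to [0,1])
Closest point on segment: (12.4, -9.8)
Distance: 17.8933

17.8933


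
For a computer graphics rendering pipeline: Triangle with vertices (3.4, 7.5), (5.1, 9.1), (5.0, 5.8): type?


Side lengths squared: AB^2=5.45, BC^2=10.9, CA^2=5.45
Sorted: [5.45, 5.45, 10.9]
By sides: Isosceles, By angles: Right

Isosceles, Right


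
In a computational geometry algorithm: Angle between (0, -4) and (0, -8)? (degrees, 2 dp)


u.v = 32, |u| = sqrt(16) = 4, |v| = sqrt(64) = 8
cos(theta) = u.v/(|u||v|) = 32/sqrt(1024) = 1
theta = acos(1) = 0 degrees

0 degrees


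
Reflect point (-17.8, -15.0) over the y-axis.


Reflection over y-axis: (x,y) -> (-x,y)
(-17.8, -15) -> (17.8, -15)

(17.8, -15)


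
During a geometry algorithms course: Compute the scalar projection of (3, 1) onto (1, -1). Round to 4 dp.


u.v = 2, |v| = sqrt(2) = 1.4142
Scalar projection = u.v / |v| = 2 / sqrt(2) = 1.4142

1.4142


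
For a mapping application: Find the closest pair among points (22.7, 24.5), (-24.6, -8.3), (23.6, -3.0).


d(P0,P1) = 57.5598, d(P0,P2) = 27.5147, d(P1,P2) = 48.4905
Closest: P0 and P2

Closest pair: (22.7, 24.5) and (23.6, -3.0), distance = 27.5147


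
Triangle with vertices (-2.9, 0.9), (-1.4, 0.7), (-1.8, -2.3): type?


Side lengths squared: AB^2=2.29, BC^2=9.16, CA^2=11.45
Sorted: [2.29, 9.16, 11.45]
By sides: Scalene, By angles: Right

Scalene, Right


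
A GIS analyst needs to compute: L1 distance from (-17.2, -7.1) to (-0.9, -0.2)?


|(-17.2)-(-0.9)| + |(-7.1)-(-0.2)| = 16.3 + 6.9 = 23.2

23.2


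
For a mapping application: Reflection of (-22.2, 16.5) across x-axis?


Reflection over x-axis: (x,y) -> (x,-y)
(-22.2, 16.5) -> (-22.2, -16.5)

(-22.2, -16.5)


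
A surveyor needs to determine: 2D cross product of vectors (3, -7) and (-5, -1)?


u x v = u_x*v_y - u_y*v_x = 3*(-1) - (-7)*(-5)
= (-3) - 35 = -38

-38


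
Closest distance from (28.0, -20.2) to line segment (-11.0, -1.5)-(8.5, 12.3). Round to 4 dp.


Project P onto AB: t = 0.8804 (clamped to [0,1])
Closest point on segment: (6.168, 10.6496)
Distance: 37.7934

37.7934


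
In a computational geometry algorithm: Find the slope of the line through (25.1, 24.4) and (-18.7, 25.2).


slope = (y2-y1)/(x2-x1) = (25.2-24.4)/((-18.7)-25.1) = 0.8/(-43.8) = -0.0183

-0.0183


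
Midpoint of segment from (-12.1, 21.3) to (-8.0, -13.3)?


M = (((-12.1)+(-8))/2, (21.3+(-13.3))/2)
= (-10.05, 4)

(-10.05, 4)


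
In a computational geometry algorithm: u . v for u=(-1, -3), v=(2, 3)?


u . v = u_x*v_x + u_y*v_y = (-1)*2 + (-3)*3
= (-2) + (-9) = -11

-11


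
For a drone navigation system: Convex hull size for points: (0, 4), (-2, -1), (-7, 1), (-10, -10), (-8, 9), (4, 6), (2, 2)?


Convex hull vertices (CCW): (-10, -10), (2, 2), (4, 6), (-8, 9)
Count = 4

4


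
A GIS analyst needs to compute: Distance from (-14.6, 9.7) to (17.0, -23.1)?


dx=31.6, dy=-32.8
d^2 = 31.6^2 + (-32.8)^2 = 2074.4
d = sqrt(2074.4) = 45.5456

45.5456


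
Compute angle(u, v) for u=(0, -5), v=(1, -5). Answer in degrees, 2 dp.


u.v = 25, |u| = sqrt(25) = 5, |v| = sqrt(26) = 5.099
cos(theta) = u.v/(|u||v|) = 25/sqrt(650) = 0.980581
theta = acos(0.980581) = 11.31 degrees

11.31 degrees


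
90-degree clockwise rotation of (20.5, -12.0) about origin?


90° CW: (x,y) -> (y, -x)
(20.5,-12) -> (-12, -20.5)

(-12, -20.5)


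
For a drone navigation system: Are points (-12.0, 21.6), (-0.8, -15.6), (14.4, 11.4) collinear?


Cross product: ((-0.8)-(-12))*(11.4-21.6) - ((-15.6)-21.6)*(14.4-(-12))
= 867.84

No, not collinear
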